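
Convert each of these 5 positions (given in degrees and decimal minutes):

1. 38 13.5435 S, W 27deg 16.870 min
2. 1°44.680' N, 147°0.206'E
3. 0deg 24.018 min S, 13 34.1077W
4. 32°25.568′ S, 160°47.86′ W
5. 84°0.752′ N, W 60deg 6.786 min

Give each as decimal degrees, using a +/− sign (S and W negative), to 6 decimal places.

Point 1:
  Lat: 13.5435′ = 0.225725°; total 38.2257250
  hemisphere S, so the sign is −
  Lon: 16.87′ = 0.281167°; total 27.2811667
  W ⇒ negate
Point 2:
  Latitude: 44.68′ = 0.744667°; total 1.7446667
  N → positive
  Lon: 0.206′ = 0.003433°; total 147.0034333
  E ⇒ keep positive
Point 3:
  Latitude: 0 + 24.018/60 = 0.4003000
  S ⇒ negate
  Longitude: 34.1077′ = 0.568462°; total 13.5684617
  W ⇒ negate
Point 4:
  Lat: 25.568′ = 0.426133°; total 32.4261333
  S ⇒ negate
  Lon: 160 + 47.86/60 = 160.7976667
  hemisphere W, so the sign is −
Point 5:
  Lat: 84 + 0.752/60 = 84.0125333
  N → positive
  λ: 60 + 6.786/60 = 60.1131000
  hemisphere W, so the sign is −

1. -38.225725, -27.281167
2. 1.744667, 147.003433
3. -0.400300, -13.568462
4. -32.426133, -160.797667
5. 84.012533, -60.113100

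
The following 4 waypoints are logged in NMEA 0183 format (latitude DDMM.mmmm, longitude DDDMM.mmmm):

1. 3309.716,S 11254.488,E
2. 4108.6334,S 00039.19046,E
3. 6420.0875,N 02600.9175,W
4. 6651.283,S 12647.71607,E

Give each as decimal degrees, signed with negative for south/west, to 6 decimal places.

1. -33.161933, 112.908133
2. -41.143890, 0.653174
3. 64.334792, -26.015292
4. -66.854717, 126.795268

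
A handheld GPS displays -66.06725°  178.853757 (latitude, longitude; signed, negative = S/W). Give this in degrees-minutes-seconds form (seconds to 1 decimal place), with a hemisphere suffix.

66°04′2.1″ S, 178°51′13.5″ E

Latitude is negative → S; |value| = 66.067250
Lat: whole degrees 66; 4.03500′ → 4′ and 2.100″
Longitude: 0.853757° → 51.22542′; 0.22542 × 60 = 13.525″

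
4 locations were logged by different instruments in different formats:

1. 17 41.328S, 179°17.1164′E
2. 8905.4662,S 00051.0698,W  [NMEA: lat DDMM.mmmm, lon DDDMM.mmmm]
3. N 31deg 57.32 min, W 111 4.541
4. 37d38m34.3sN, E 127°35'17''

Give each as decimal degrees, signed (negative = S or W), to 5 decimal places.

1. -17.68880, 179.28527
2. -89.09110, -0.85116
3. 31.95533, -111.07568
4. 37.64286, 127.58806

Point 1:
  Lat: 17 + 41.328/60 = 17.688800
  hemisphere S, so the sign is −
  Lon: 17.1164′ = 0.285273°; total 179.285273
  E ⇒ keep positive
Point 2:
  φ: degrees = first 2 digits = 89, minutes = 5.4662; 89 + 5.4662/60 = 89.091103
  S → negative
  Lon: degrees = first 3 digits = 0, minutes = 51.0698; 0 + 51.0698/60 = 0.851163
  hemisphere W, so the sign is −
Point 3:
  φ: 57.32′ = 0.955333°; total 31.955333
  N → positive
  λ: 111 + 4.541/60 = 111.075683
  hemisphere W, so the sign is −
Point 4:
  Lat: 37° + 38/60 + 34.3/3600 = 37 + 0.633333 + 0.009528 = 37.642861
  N → positive
  λ: 127° + 35/60 + 17/3600 = 127 + 0.583333 + 0.004722 = 127.588056
  E → positive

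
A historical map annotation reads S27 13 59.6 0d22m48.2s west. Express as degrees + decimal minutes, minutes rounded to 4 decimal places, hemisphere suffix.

27° 13.9933′ S, 0° 22.8033′ W

φ: 13 + 59.6/60 = 13.993333′
Longitude: seconds/60 = 0.80333; minutes = 22 + 0.80333 = 22.803333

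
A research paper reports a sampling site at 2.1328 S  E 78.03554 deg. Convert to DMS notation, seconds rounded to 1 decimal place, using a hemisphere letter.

2°07′58.1″ S, 78°02′7.9″ E

Lat: 0.132800° → 7.96800′; 0.96800 × 60 = 58.080″
Lon: 0.035540° → 2.13240′; 0.13240 × 60 = 7.944″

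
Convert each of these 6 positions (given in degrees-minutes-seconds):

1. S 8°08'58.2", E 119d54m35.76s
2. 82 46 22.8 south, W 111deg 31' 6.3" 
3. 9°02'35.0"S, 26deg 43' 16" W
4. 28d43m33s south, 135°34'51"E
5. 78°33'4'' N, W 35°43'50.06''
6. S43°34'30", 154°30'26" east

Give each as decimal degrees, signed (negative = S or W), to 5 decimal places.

Point 1:
  φ: 8° + 8/60 + 58.2/3600 = 8 + 0.133333 + 0.016167 = 8.149500
  hemisphere S, so the sign is −
  Lon: 54′ + 35.76″ = 54.59600′; 119 + 54.59600/60 = 119.909933
  E → positive
Point 2:
  Lat: 82° + 46/60 + 22.8/3600 = 82 + 0.766667 + 0.006333 = 82.773000
  S ⇒ negate
  Longitude: 31′ + 6.3″ = 31.10500′; 111 + 31.10500/60 = 111.518417
  hemisphere W, so the sign is −
Point 3:
  φ: 9 + 2/60 + 35/3600 = 9.043056
  S → negative
  Lon: 26° + 43/60 + 16/3600 = 26 + 0.716667 + 0.004444 = 26.721111
  W → negative
Point 4:
  Lat: 43′ + 33″ = 43.55000′; 28 + 43.55000/60 = 28.725833
  S → negative
  λ: 135 + 34/60 + 51/3600 = 135.580833
  E ⇒ keep positive
Point 5:
  φ: 78° + 33/60 + 4/3600 = 78 + 0.550000 + 0.001111 = 78.551111
  N → positive
  λ: 35 + 43/60 + 50.06/3600 = 35.730572
  W → negative
Point 6:
  Lat: 43 + 34/60 + 30/3600 = 43.575000
  hemisphere S, so the sign is −
  Lon: 154 + 30/60 + 26/3600 = 154.507222
  E ⇒ keep positive

1. -8.14950, 119.90993
2. -82.77300, -111.51842
3. -9.04306, -26.72111
4. -28.72583, 135.58083
5. 78.55111, -35.73057
6. -43.57500, 154.50722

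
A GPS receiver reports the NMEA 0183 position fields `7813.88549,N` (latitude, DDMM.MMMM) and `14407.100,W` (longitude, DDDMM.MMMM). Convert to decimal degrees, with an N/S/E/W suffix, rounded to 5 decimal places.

Latitude: split at 2 digits → 78° and 13.88549′; 78 + 13.88549/60 = 78.231425
Lon: split at 3 digits → 144° and 7.1′; 144 + 7.1/60 = 144.118333

78.23142° N, 144.11833° W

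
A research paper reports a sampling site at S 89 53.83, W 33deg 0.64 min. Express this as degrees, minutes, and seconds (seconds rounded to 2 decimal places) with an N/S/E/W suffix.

Latitude: fractional minutes 0.83000 × 60 = 49.8000″
Longitude: fractional minutes 0.64000 × 60 = 38.4000″

89°53′49.80″ S, 33°00′38.40″ W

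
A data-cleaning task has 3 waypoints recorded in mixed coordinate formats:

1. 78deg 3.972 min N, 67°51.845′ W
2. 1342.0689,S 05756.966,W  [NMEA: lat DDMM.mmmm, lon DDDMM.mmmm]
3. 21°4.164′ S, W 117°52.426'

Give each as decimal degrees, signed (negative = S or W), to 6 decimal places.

1. 78.066200, -67.864083
2. -13.701148, -57.949433
3. -21.069400, -117.873767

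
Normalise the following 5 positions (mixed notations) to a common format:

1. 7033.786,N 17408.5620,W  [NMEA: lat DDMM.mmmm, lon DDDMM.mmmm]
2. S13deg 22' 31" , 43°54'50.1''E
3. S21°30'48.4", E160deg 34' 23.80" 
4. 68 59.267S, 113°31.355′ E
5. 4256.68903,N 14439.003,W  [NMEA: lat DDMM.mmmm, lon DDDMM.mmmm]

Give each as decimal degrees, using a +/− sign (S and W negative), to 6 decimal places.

1. 70.563100, -174.142700
2. -13.375278, 43.913917
3. -21.513444, 160.573278
4. -68.987783, 113.522583
5. 42.944817, -144.650050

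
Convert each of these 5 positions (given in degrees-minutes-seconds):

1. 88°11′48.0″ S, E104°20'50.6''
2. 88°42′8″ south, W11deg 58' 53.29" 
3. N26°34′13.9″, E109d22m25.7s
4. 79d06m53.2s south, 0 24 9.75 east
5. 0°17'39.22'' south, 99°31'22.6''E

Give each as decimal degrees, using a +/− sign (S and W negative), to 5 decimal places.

1. -88.19667, 104.34739
2. -88.70222, -11.98147
3. 26.57053, 109.37381
4. -79.11478, 0.40271
5. -0.29423, 99.52294

Point 1:
  Lat: 88° + 11/60 + 48/3600 = 88 + 0.183333 + 0.013333 = 88.196667
  S → negative
  λ: 104 + 20/60 + 50.6/3600 = 104.347389
  E → positive
Point 2:
  φ: 88 + 42/60 + 8/3600 = 88.702222
  S ⇒ negate
  Longitude: 58′ + 53.29″ = 58.88817′; 11 + 58.88817/60 = 11.981469
  hemisphere W, so the sign is −
Point 3:
  Latitude: 26° + 34/60 + 13.9/3600 = 26 + 0.566667 + 0.003861 = 26.570528
  N ⇒ keep positive
  Longitude: 109° + 22/60 + 25.7/3600 = 109 + 0.366667 + 0.007139 = 109.373806
  E → positive
Point 4:
  Latitude: 79° + 6/60 + 53.2/3600 = 79 + 0.100000 + 0.014778 = 79.114778
  S → negative
  Longitude: 0 + 24/60 + 9.75/3600 = 0.402708
  E ⇒ keep positive
Point 5:
  Lat: 17′ + 39.22″ = 17.65367′; 0 + 17.65367/60 = 0.294228
  hemisphere S, so the sign is −
  Lon: 99° + 31/60 + 22.6/3600 = 99 + 0.516667 + 0.006278 = 99.522944
  E → positive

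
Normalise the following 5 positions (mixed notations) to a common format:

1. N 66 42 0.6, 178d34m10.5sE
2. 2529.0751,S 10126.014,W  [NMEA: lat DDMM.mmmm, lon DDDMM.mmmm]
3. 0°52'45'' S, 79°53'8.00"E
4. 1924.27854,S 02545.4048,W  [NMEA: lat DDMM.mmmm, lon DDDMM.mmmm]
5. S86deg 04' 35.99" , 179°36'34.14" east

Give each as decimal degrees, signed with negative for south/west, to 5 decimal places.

1. 66.70017, 178.56958
2. -25.48459, -101.43357
3. -0.87917, 79.88556
4. -19.40464, -25.75675
5. -86.07666, 179.60948

Point 1:
  Lat: 42′ + 0.6″ = 42.01000′; 66 + 42.01000/60 = 66.700167
  N ⇒ keep positive
  Lon: 178 + 34/60 + 10.5/3600 = 178.569583
  E ⇒ keep positive
Point 2:
  Lat: degrees = first 2 digits = 25, minutes = 29.0751; 25 + 29.0751/60 = 25.484585
  S → negative
  Longitude: split at 3 digits → 101° and 26.014′; 101 + 26.014/60 = 101.433567
  W → negative
Point 3:
  Lat: 0° + 52/60 + 45/3600 = 0 + 0.866667 + 0.012500 = 0.879167
  S ⇒ negate
  λ: 53′ + 8″ = 53.13333′; 79 + 53.13333/60 = 79.885556
  E → positive
Point 4:
  Latitude: split at 2 digits → 19° and 24.27854′; 19 + 24.27854/60 = 19.404642
  hemisphere S, so the sign is −
  Lon: split at 3 digits → 025° and 45.4048′; 25 + 45.4048/60 = 25.756747
  W ⇒ negate
Point 5:
  Latitude: 86 + 4/60 + 35.99/3600 = 86.076664
  hemisphere S, so the sign is −
  λ: 179° + 36/60 + 34.14/3600 = 179 + 0.600000 + 0.009483 = 179.609483
  E → positive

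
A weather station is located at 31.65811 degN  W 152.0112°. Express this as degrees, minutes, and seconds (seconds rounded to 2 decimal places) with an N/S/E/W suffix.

31°39′29.20″ N, 152°00′40.32″ W

Lat: whole degrees 31; 39.48660′ → 39′ and 29.1960″
λ: 0.011200 × 60 = 0.67200′ → 0′, remainder × 60 = 40.3200″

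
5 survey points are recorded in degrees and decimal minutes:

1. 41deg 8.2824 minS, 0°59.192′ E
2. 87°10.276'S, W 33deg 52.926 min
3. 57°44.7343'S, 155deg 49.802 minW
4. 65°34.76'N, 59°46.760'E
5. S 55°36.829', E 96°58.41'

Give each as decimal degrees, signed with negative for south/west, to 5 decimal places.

1. -41.13804, 0.98653
2. -87.17127, -33.88210
3. -57.74557, -155.83003
4. 65.57933, 59.77933
5. -55.61382, 96.97350

Point 1:
  Lat: 8.2824′ = 0.138040°; total 41.138040
  S ⇒ negate
  λ: 59.192′ = 0.986533°; total 0.986533
  E → positive
Point 2:
  φ: 10.276′ = 0.171267°; total 87.171267
  hemisphere S, so the sign is −
  Lon: 33 + 52.926/60 = 33.882100
  hemisphere W, so the sign is −
Point 3:
  φ: 57 + 44.7343/60 = 57.745572
  hemisphere S, so the sign is −
  Lon: 49.802′ = 0.830033°; total 155.830033
  hemisphere W, so the sign is −
Point 4:
  φ: 34.76′ = 0.579333°; total 65.579333
  N ⇒ keep positive
  Longitude: 59 + 46.76/60 = 59.779333
  E ⇒ keep positive
Point 5:
  φ: 36.829′ = 0.613817°; total 55.613817
  S ⇒ negate
  Lon: 96 + 58.41/60 = 96.973500
  E → positive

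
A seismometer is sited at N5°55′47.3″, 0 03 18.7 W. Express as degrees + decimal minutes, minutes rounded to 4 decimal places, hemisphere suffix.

Latitude: seconds/60 = 0.78833; minutes = 55 + 0.78833 = 55.788333
Longitude: seconds/60 = 0.31167; minutes = 3 + 0.31167 = 3.311667

5° 55.7883′ N, 0° 3.3117′ W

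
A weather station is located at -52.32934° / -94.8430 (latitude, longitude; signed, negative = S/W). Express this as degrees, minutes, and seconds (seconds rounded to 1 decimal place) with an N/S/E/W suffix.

Latitude is negative → S; |value| = 52.329340
Lat: 0.329340 × 60 = 19.76040′ → 19′, remainder × 60 = 45.624″
Longitude is negative → W; |value| = 94.843000
Lon: whole degrees 94; 50.58000′ → 50′ and 34.800″

52°19′45.6″ S, 94°50′34.8″ W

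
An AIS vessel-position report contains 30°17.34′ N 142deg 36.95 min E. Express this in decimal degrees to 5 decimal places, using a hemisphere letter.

Latitude: 30 + 17.34/60 = 30.289000
Lon: 36.95′ = 0.615833°; total 142.615833

30.28900° N, 142.61583° E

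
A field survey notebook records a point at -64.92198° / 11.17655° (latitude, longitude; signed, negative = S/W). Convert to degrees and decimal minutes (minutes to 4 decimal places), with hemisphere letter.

64° 55.3188′ S, 11° 10.5930′ E

Latitude is negative → S; |value| = 64.921980
φ: fractional part 0.921980 → 55.318800 minutes
λ: minutes = (11.176550 − 11) × 60 = 10.593000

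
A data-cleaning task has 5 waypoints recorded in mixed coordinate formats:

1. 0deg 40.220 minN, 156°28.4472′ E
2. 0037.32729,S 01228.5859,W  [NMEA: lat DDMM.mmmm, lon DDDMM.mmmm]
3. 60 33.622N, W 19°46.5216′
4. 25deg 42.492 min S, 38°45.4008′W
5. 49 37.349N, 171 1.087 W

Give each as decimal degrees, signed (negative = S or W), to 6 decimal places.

Point 1:
  Lat: 40.22′ = 0.670333°; total 0.6703333
  N ⇒ keep positive
  λ: 28.4472′ = 0.474120°; total 156.4741200
  E ⇒ keep positive
Point 2:
  Latitude: degrees = first 2 digits = 0, minutes = 37.32729; 0 + 37.32729/60 = 0.6221215
  hemisphere S, so the sign is −
  λ: degrees = first 3 digits = 12, minutes = 28.5859; 12 + 28.5859/60 = 12.4764317
  hemisphere W, so the sign is −
Point 3:
  Lat: 33.622′ = 0.560367°; total 60.5603667
  N → positive
  Longitude: 19 + 46.5216/60 = 19.7753600
  W → negative
Point 4:
  Lat: 42.492′ = 0.708200°; total 25.7082000
  hemisphere S, so the sign is −
  Lon: 38 + 45.4008/60 = 38.7566800
  hemisphere W, so the sign is −
Point 5:
  Latitude: 49 + 37.349/60 = 49.6224833
  N → positive
  λ: 171 + 1.087/60 = 171.0181167
  W ⇒ negate

1. 0.670333, 156.474120
2. -0.622122, -12.476432
3. 60.560367, -19.775360
4. -25.708200, -38.756680
5. 49.622483, -171.018117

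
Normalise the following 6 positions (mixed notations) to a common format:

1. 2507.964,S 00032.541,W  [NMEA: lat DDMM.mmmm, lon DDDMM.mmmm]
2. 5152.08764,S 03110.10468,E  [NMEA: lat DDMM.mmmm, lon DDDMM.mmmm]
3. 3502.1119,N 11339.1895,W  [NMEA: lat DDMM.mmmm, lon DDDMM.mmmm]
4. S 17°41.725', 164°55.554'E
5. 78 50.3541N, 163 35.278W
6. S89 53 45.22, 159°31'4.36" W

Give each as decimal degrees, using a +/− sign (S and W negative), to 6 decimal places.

Point 1:
  Latitude: degrees = first 2 digits = 25, minutes = 7.964; 25 + 7.964/60 = 25.1327333
  hemisphere S, so the sign is −
  Lon: split at 3 digits → 000° and 32.541′; 0 + 32.541/60 = 0.5423500
  hemisphere W, so the sign is −
Point 2:
  Lat: split at 2 digits → 51° and 52.08764′; 51 + 52.08764/60 = 51.8681273
  S ⇒ negate
  λ: split at 3 digits → 031° and 10.10468′; 31 + 10.10468/60 = 31.1684113
  E ⇒ keep positive
Point 3:
  φ: degrees = first 2 digits = 35, minutes = 2.1119; 35 + 2.1119/60 = 35.0351983
  N ⇒ keep positive
  Lon: split at 3 digits → 113° and 39.1895′; 113 + 39.1895/60 = 113.6531583
  W ⇒ negate
Point 4:
  Lat: 17 + 41.725/60 = 17.6954167
  S ⇒ negate
  λ: 164 + 55.554/60 = 164.9259000
  E → positive
Point 5:
  φ: 78 + 50.3541/60 = 78.8392350
  N → positive
  λ: 35.278′ = 0.587967°; total 163.5879667
  hemisphere W, so the sign is −
Point 6:
  Lat: 89 + 53/60 + 45.22/3600 = 89.8958944
  S → negative
  λ: 31′ + 4.36″ = 31.07267′; 159 + 31.07267/60 = 159.5178778
  hemisphere W, so the sign is −

1. -25.132733, -0.542350
2. -51.868127, 31.168411
3. 35.035198, -113.653158
4. -17.695417, 164.925900
5. 78.839235, -163.587967
6. -89.895894, -159.517878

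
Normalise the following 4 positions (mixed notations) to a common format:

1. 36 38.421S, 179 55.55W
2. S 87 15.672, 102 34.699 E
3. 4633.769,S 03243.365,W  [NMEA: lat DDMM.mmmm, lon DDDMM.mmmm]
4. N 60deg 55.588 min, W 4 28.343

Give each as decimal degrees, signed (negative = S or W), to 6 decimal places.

1. -36.640350, -179.925833
2. -87.261200, 102.578317
3. -46.562817, -32.722750
4. 60.926467, -4.472383

Point 1:
  Lat: 38.421′ = 0.640350°; total 36.6403500
  S → negative
  Longitude: 55.55′ = 0.925833°; total 179.9258333
  hemisphere W, so the sign is −
Point 2:
  Latitude: 15.672′ = 0.261200°; total 87.2612000
  hemisphere S, so the sign is −
  Lon: 102 + 34.699/60 = 102.5783167
  E → positive
Point 3:
  φ: split at 2 digits → 46° and 33.769′; 46 + 33.769/60 = 46.5628167
  S → negative
  Longitude: split at 3 digits → 032° and 43.365′; 32 + 43.365/60 = 32.7227500
  hemisphere W, so the sign is −
Point 4:
  Latitude: 55.588′ = 0.926467°; total 60.9264667
  N → positive
  Longitude: 4 + 28.343/60 = 4.4723833
  W ⇒ negate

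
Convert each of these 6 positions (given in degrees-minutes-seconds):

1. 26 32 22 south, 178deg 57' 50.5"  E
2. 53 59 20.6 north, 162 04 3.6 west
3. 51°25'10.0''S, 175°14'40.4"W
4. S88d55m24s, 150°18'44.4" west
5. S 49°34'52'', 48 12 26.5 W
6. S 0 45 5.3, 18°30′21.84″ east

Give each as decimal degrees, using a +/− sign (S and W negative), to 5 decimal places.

Point 1:
  Latitude: 26 + 32/60 + 22/3600 = 26.539444
  hemisphere S, so the sign is −
  Lon: 178 + 57/60 + 50.5/3600 = 178.964028
  E ⇒ keep positive
Point 2:
  Latitude: 59′ + 20.6″ = 59.34333′; 53 + 59.34333/60 = 53.989056
  N ⇒ keep positive
  Longitude: 162° + 4/60 + 3.6/3600 = 162 + 0.066667 + 0.001000 = 162.067667
  W ⇒ negate
Point 3:
  Latitude: 25′ + 10″ = 25.16667′; 51 + 25.16667/60 = 51.419444
  hemisphere S, so the sign is −
  λ: 175 + 14/60 + 40.4/3600 = 175.244556
  W → negative
Point 4:
  Latitude: 55′ + 24″ = 55.40000′; 88 + 55.40000/60 = 88.923333
  hemisphere S, so the sign is −
  Longitude: 150 + 18/60 + 44.4/3600 = 150.312333
  hemisphere W, so the sign is −
Point 5:
  Lat: 34′ + 52″ = 34.86667′; 49 + 34.86667/60 = 49.581111
  hemisphere S, so the sign is −
  Lon: 12′ + 26.5″ = 12.44167′; 48 + 12.44167/60 = 48.207361
  hemisphere W, so the sign is −
Point 6:
  Lat: 45′ + 5.3″ = 45.08833′; 0 + 45.08833/60 = 0.751472
  S ⇒ negate
  Lon: 30′ + 21.84″ = 30.36400′; 18 + 30.36400/60 = 18.506067
  E → positive

1. -26.53944, 178.96403
2. 53.98906, -162.06767
3. -51.41944, -175.24456
4. -88.92333, -150.31233
5. -49.58111, -48.20736
6. -0.75147, 18.50607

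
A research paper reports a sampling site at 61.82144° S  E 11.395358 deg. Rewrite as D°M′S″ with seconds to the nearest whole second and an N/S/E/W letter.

φ: 0.821440 × 60 = 49.28640′ → 49′, remainder × 60 = 17.18″
Longitude: whole degrees 11; 23.72148′ → 23′ and 43.29″

61°49′17″ S, 11°23′43″ E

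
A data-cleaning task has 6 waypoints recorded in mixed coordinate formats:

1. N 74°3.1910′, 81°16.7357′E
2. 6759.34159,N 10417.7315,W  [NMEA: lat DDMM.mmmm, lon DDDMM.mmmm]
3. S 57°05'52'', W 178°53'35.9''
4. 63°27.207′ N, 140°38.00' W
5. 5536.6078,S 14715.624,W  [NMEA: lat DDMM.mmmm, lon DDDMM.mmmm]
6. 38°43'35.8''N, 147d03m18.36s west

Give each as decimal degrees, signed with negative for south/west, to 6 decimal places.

1. 74.053183, 81.278928
2. 67.989027, -104.295525
3. -57.097778, -178.893306
4. 63.453450, -140.633333
5. -55.610130, -147.260400
6. 38.726611, -147.055100

Point 1:
  φ: 74 + 3.191/60 = 74.0531833
  N ⇒ keep positive
  λ: 16.7357′ = 0.278928°; total 81.2789283
  E → positive
Point 2:
  Latitude: degrees = first 2 digits = 67, minutes = 59.34159; 67 + 59.34159/60 = 67.9890265
  N → positive
  Longitude: degrees = first 3 digits = 104, minutes = 17.7315; 104 + 17.7315/60 = 104.2955250
  W → negative
Point 3:
  Lat: 5′ + 52″ = 5.86667′; 57 + 5.86667/60 = 57.0977778
  S → negative
  λ: 178° + 53/60 + 35.9/3600 = 178 + 0.883333 + 0.009972 = 178.8933056
  W ⇒ negate
Point 4:
  φ: 63 + 27.207/60 = 63.4534500
  N ⇒ keep positive
  λ: 140 + 38/60 = 140.6333333
  W ⇒ negate
Point 5:
  φ: split at 2 digits → 55° and 36.6078′; 55 + 36.6078/60 = 55.6101300
  S → negative
  λ: degrees = first 3 digits = 147, minutes = 15.624; 147 + 15.624/60 = 147.2604000
  hemisphere W, so the sign is −
Point 6:
  Latitude: 38° + 43/60 + 35.8/3600 = 38 + 0.716667 + 0.009944 = 38.7266111
  N ⇒ keep positive
  Lon: 3′ + 18.36″ = 3.30600′; 147 + 3.30600/60 = 147.0551000
  hemisphere W, so the sign is −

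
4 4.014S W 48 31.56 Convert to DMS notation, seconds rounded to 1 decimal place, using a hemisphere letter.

Lat: 4.01400′ → 4′ and 0.01400 × 60 = 0.840″
Longitude: fractional minutes 0.56000 × 60 = 33.600″

4°04′0.8″ S, 48°31′33.6″ W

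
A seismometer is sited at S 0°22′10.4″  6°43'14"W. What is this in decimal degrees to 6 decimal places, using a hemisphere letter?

Lat: 22′ + 10.4″ = 22.17333′; 0 + 22.17333/60 = 0.3695556
Longitude: 6 + 43/60 + 14/3600 = 6.7205556

0.369556° S, 6.720556° W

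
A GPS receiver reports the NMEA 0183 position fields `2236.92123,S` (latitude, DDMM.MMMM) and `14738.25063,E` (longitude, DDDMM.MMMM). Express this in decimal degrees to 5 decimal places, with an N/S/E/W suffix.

Latitude: degrees = first 2 digits = 22, minutes = 36.92123; 22 + 36.92123/60 = 22.615354
λ: degrees = first 3 digits = 147, minutes = 38.25063; 147 + 38.25063/60 = 147.637511

22.61535° S, 147.63751° E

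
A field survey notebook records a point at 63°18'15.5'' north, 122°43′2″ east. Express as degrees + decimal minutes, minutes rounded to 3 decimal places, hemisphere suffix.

Latitude: seconds/60 = 0.25833; minutes = 18 + 0.25833 = 18.25833
Lon: seconds/60 = 0.03333; minutes = 43 + 0.03333 = 43.03333

63° 18.258′ N, 122° 43.033′ E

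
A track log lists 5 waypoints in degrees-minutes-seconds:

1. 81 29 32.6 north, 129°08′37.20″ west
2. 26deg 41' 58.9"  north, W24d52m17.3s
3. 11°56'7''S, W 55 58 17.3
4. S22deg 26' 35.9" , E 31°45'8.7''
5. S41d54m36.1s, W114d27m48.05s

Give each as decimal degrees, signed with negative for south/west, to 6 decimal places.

Point 1:
  φ: 81 + 29/60 + 32.6/3600 = 81.4923889
  N → positive
  Longitude: 129 + 8/60 + 37.2/3600 = 129.1436667
  W ⇒ negate
Point 2:
  Lat: 26 + 41/60 + 58.9/3600 = 26.6996944
  N → positive
  Longitude: 24° + 52/60 + 17.3/3600 = 24 + 0.866667 + 0.004806 = 24.8714722
  W → negative
Point 3:
  Latitude: 11 + 56/60 + 7/3600 = 11.9352778
  hemisphere S, so the sign is −
  Lon: 55 + 58/60 + 17.3/3600 = 55.9714722
  W → negative
Point 4:
  Lat: 22 + 26/60 + 35.9/3600 = 22.4433056
  S ⇒ negate
  Longitude: 45′ + 8.7″ = 45.14500′; 31 + 45.14500/60 = 31.7524167
  E → positive
Point 5:
  Latitude: 54′ + 36.1″ = 54.60167′; 41 + 54.60167/60 = 41.9100278
  hemisphere S, so the sign is −
  Longitude: 114 + 27/60 + 48.05/3600 = 114.4633472
  hemisphere W, so the sign is −

1. 81.492389, -129.143667
2. 26.699694, -24.871472
3. -11.935278, -55.971472
4. -22.443306, 31.752417
5. -41.910028, -114.463347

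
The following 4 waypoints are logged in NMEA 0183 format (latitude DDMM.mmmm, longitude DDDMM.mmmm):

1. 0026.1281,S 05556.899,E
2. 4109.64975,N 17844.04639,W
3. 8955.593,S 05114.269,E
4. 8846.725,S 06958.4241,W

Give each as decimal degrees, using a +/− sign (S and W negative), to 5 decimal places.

1. -0.43547, 55.94832
2. 41.16083, -178.73411
3. -89.92655, 51.23782
4. -88.77875, -69.97374

Point 1:
  Latitude: split at 2 digits → 00° and 26.1281′; 0 + 26.1281/60 = 0.435468
  S ⇒ negate
  λ: degrees = first 3 digits = 55, minutes = 56.899; 55 + 56.899/60 = 55.948317
  E → positive
Point 2:
  Lat: split at 2 digits → 41° and 9.64975′; 41 + 9.64975/60 = 41.160829
  N → positive
  Longitude: split at 3 digits → 178° and 44.04639′; 178 + 44.04639/60 = 178.734107
  hemisphere W, so the sign is −
Point 3:
  Latitude: degrees = first 2 digits = 89, minutes = 55.593; 89 + 55.593/60 = 89.926550
  hemisphere S, so the sign is −
  λ: degrees = first 3 digits = 51, minutes = 14.269; 51 + 14.269/60 = 51.237817
  E → positive
Point 4:
  Latitude: degrees = first 2 digits = 88, minutes = 46.725; 88 + 46.725/60 = 88.778750
  S → negative
  Lon: degrees = first 3 digits = 69, minutes = 58.4241; 69 + 58.4241/60 = 69.973735
  W ⇒ negate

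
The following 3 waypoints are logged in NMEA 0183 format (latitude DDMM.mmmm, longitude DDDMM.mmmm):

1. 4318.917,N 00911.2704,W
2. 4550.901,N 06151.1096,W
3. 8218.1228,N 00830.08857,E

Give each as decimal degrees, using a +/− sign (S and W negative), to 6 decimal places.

1. 43.315283, -9.187840
2. 45.848350, -61.851827
3. 82.302047, 8.501476

Point 1:
  φ: split at 2 digits → 43° and 18.917′; 43 + 18.917/60 = 43.3152833
  N → positive
  Longitude: degrees = first 3 digits = 9, minutes = 11.2704; 9 + 11.2704/60 = 9.1878400
  W ⇒ negate
Point 2:
  Latitude: split at 2 digits → 45° and 50.901′; 45 + 50.901/60 = 45.8483500
  N → positive
  λ: degrees = first 3 digits = 61, minutes = 51.1096; 61 + 51.1096/60 = 61.8518267
  W ⇒ negate
Point 3:
  φ: split at 2 digits → 82° and 18.1228′; 82 + 18.1228/60 = 82.3020467
  N ⇒ keep positive
  Longitude: split at 3 digits → 008° and 30.08857′; 8 + 30.08857/60 = 8.5014762
  E ⇒ keep positive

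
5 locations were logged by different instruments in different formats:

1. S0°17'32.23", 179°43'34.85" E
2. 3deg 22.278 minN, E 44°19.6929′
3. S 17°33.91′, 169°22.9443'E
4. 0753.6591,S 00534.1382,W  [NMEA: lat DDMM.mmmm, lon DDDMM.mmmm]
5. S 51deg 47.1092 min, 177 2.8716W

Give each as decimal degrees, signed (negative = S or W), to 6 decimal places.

1. -0.292286, 179.726347
2. 3.371300, 44.328215
3. -17.565167, 169.382405
4. -7.894318, -5.568970
5. -51.785153, -177.047860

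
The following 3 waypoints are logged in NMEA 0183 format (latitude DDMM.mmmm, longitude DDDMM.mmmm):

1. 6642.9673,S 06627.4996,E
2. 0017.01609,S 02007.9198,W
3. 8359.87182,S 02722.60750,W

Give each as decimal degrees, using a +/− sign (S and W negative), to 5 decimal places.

1. -66.71612, 66.45833
2. -0.28360, -20.13200
3. -83.99786, -27.37679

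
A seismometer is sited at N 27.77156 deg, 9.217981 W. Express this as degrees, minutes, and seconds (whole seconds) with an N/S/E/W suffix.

27°46′18″ N, 9°13′5″ W

Lat: 0.771560 × 60 = 46.29360′ → 46′, remainder × 60 = 17.62″
Longitude: 0.217981° → 13.07886′; 0.07886 × 60 = 4.73″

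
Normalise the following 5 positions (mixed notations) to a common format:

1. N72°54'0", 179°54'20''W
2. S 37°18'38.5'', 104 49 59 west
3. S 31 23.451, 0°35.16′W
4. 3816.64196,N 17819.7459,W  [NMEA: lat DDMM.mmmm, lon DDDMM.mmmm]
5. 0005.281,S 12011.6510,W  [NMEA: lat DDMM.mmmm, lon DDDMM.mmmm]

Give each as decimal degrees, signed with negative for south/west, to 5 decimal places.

1. 72.90000, -179.90556
2. -37.31069, -104.83306
3. -31.39085, -0.58600
4. 38.27737, -178.32910
5. -0.08802, -120.19418

Point 1:
  φ: 72 + 54/60 + 0/3600 = 72.900000
  N ⇒ keep positive
  Longitude: 179 + 54/60 + 20/3600 = 179.905556
  hemisphere W, so the sign is −
Point 2:
  Latitude: 18′ + 38.5″ = 18.64167′; 37 + 18.64167/60 = 37.310694
  hemisphere S, so the sign is −
  Lon: 104 + 49/60 + 59/3600 = 104.833056
  W ⇒ negate
Point 3:
  Lat: 23.451′ = 0.390850°; total 31.390850
  hemisphere S, so the sign is −
  λ: 0 + 35.16/60 = 0.586000
  W → negative
Point 4:
  φ: split at 2 digits → 38° and 16.64196′; 38 + 16.64196/60 = 38.277366
  N → positive
  λ: degrees = first 3 digits = 178, minutes = 19.7459; 178 + 19.7459/60 = 178.329098
  hemisphere W, so the sign is −
Point 5:
  φ: degrees = first 2 digits = 0, minutes = 5.281; 0 + 5.281/60 = 0.088017
  S → negative
  Lon: split at 3 digits → 120° and 11.651′; 120 + 11.651/60 = 120.194183
  W ⇒ negate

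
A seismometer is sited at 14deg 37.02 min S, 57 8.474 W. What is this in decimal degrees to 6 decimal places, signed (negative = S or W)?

-14.617000, -57.141233

Latitude: 37.02′ = 0.617000°; total 14.6170000
S ⇒ negate
Longitude: 57 + 8.474/60 = 57.1412333
W → negative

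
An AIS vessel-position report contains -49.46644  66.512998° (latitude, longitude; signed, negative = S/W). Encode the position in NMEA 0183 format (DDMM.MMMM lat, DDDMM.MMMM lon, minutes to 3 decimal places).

4927.986,S / 06630.780,E

Latitude is negative → S; |value| = 49.466440
φ: minutes = (49.466440 − 49) × 60 = 27.98640
λ: minutes = (66.512998 − 66) × 60 = 30.77988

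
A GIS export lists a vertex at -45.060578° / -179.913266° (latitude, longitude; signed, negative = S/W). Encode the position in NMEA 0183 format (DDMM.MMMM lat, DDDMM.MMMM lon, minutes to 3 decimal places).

Latitude is negative → S; |value| = 45.060578
φ: 45° + 0.060578 × 60 = 45° 3.63468′
Longitude is negative → W; |value| = 179.913266
Longitude: fractional part 0.913266 → 54.79596 minutes

4503.635,S / 17954.796,W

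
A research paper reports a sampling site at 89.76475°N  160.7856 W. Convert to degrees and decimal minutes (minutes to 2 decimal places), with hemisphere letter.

89° 45.89′ N, 160° 47.14′ W

Lat: fractional part 0.764750 → 45.8850 minutes
λ: 160° + 0.785600 × 60 = 160° 47.1360′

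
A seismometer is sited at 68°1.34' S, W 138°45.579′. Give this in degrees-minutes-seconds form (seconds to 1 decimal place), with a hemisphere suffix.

68°01′20.4″ S, 138°45′34.7″ W

φ: 1.34000′ → 1′ and 0.34000 × 60 = 20.400″
Lon: fractional minutes 0.57900 × 60 = 34.740″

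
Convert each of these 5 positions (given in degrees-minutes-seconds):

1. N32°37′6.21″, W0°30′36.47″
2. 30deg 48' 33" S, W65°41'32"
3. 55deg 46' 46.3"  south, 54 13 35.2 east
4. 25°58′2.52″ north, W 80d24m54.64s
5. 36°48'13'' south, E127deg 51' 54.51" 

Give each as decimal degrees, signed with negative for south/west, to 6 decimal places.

Point 1:
  Latitude: 32° + 37/60 + 6.21/3600 = 32 + 0.616667 + 0.001725 = 32.6183917
  N ⇒ keep positive
  Longitude: 0 + 30/60 + 36.47/3600 = 0.5101306
  W → negative
Point 2:
  Lat: 48′ + 33″ = 48.55000′; 30 + 48.55000/60 = 30.8091667
  hemisphere S, so the sign is −
  Lon: 41′ + 32″ = 41.53333′; 65 + 41.53333/60 = 65.6922222
  W ⇒ negate
Point 3:
  Lat: 55° + 46/60 + 46.3/3600 = 55 + 0.766667 + 0.012861 = 55.7795278
  S ⇒ negate
  Lon: 54° + 13/60 + 35.2/3600 = 54 + 0.216667 + 0.009778 = 54.2264444
  E → positive
Point 4:
  φ: 25° + 58/60 + 2.52/3600 = 25 + 0.966667 + 0.000700 = 25.9673667
  N → positive
  Lon: 80° + 24/60 + 54.64/3600 = 80 + 0.400000 + 0.015178 = 80.4151778
  W ⇒ negate
Point 5:
  Lat: 36° + 48/60 + 13/3600 = 36 + 0.800000 + 0.003611 = 36.8036111
  hemisphere S, so the sign is −
  Longitude: 51′ + 54.51″ = 51.90850′; 127 + 51.90850/60 = 127.8651417
  E → positive

1. 32.618392, -0.510131
2. -30.809167, -65.692222
3. -55.779528, 54.226444
4. 25.967367, -80.415178
5. -36.803611, 127.865142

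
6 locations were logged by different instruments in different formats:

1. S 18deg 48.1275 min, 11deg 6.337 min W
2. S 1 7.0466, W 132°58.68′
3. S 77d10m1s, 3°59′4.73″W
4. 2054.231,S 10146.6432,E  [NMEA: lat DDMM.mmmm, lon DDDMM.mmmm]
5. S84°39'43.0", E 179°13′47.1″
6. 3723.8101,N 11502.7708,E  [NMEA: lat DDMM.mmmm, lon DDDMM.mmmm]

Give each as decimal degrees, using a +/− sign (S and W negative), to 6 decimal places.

Point 1:
  Latitude: 48.1275′ = 0.802125°; total 18.8021250
  S → negative
  Lon: 6.337′ = 0.105617°; total 11.1056167
  W → negative
Point 2:
  Latitude: 1 + 7.0466/60 = 1.1174433
  S ⇒ negate
  Longitude: 58.68′ = 0.978000°; total 132.9780000
  W → negative
Point 3:
  Latitude: 77 + 10/60 + 1/3600 = 77.1669444
  S ⇒ negate
  Longitude: 3 + 59/60 + 4.73/3600 = 3.9846472
  W → negative
Point 4:
  Latitude: degrees = first 2 digits = 20, minutes = 54.231; 20 + 54.231/60 = 20.9038500
  S → negative
  λ: degrees = first 3 digits = 101, minutes = 46.6432; 101 + 46.6432/60 = 101.7773867
  E ⇒ keep positive
Point 5:
  Latitude: 84° + 39/60 + 43/3600 = 84 + 0.650000 + 0.011944 = 84.6619444
  S ⇒ negate
  Longitude: 13′ + 47.1″ = 13.78500′; 179 + 13.78500/60 = 179.2297500
  E → positive
Point 6:
  Latitude: split at 2 digits → 37° and 23.8101′; 37 + 23.8101/60 = 37.3968350
  N ⇒ keep positive
  λ: split at 3 digits → 115° and 2.7708′; 115 + 2.7708/60 = 115.0461800
  E → positive

1. -18.802125, -11.105617
2. -1.117443, -132.978000
3. -77.166944, -3.984647
4. -20.903850, 101.777387
5. -84.661944, 179.229750
6. 37.396835, 115.046180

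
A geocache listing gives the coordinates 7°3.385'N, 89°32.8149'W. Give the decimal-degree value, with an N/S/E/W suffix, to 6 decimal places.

7.056417° N, 89.546915° W

Latitude: 7 + 3.385/60 = 7.0564167
Longitude: 32.8149′ = 0.546915°; total 89.5469150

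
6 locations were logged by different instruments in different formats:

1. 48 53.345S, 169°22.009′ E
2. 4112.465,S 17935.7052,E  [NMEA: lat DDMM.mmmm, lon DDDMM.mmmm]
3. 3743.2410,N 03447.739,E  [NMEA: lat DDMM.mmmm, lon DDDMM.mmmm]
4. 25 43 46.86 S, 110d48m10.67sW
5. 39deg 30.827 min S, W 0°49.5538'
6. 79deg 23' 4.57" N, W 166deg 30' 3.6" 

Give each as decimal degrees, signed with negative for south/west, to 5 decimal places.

Point 1:
  Latitude: 48 + 53.345/60 = 48.889083
  hemisphere S, so the sign is −
  Lon: 22.009′ = 0.366817°; total 169.366817
  E ⇒ keep positive
Point 2:
  Lat: split at 2 digits → 41° and 12.465′; 41 + 12.465/60 = 41.207750
  S ⇒ negate
  Lon: degrees = first 3 digits = 179, minutes = 35.7052; 179 + 35.7052/60 = 179.595087
  E → positive
Point 3:
  Lat: split at 2 digits → 37° and 43.241′; 37 + 43.241/60 = 37.720683
  N → positive
  λ: degrees = first 3 digits = 34, minutes = 47.739; 34 + 47.739/60 = 34.795650
  E → positive
Point 4:
  Latitude: 43′ + 46.86″ = 43.78100′; 25 + 43.78100/60 = 25.729683
  S → negative
  Lon: 110 + 48/60 + 10.67/3600 = 110.802964
  W → negative
Point 5:
  φ: 39 + 30.827/60 = 39.513783
  S → negative
  Longitude: 0 + 49.5538/60 = 0.825897
  hemisphere W, so the sign is −
Point 6:
  Lat: 79 + 23/60 + 4.57/3600 = 79.384603
  N ⇒ keep positive
  Lon: 166 + 30/60 + 3.6/3600 = 166.501000
  W → negative

1. -48.88908, 169.36682
2. -41.20775, 179.59509
3. 37.72068, 34.79565
4. -25.72968, -110.80296
5. -39.51378, -0.82590
6. 79.38460, -166.50100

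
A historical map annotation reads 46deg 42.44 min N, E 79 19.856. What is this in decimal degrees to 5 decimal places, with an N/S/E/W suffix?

φ: 42.44′ = 0.707333°; total 46.707333
Lon: 79 + 19.856/60 = 79.330933

46.70733° N, 79.33093° E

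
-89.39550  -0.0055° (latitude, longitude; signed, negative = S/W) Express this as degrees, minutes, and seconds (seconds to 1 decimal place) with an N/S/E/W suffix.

Latitude is negative → S; |value| = 89.395500
Lat: 0.395500 × 60 = 23.73000′ → 23′, remainder × 60 = 43.800″
Longitude is negative → W; |value| = 0.005500
Lon: 0.005500° → 0.33000′; 0.33000 × 60 = 19.800″

89°23′43.8″ S, 0°00′19.8″ W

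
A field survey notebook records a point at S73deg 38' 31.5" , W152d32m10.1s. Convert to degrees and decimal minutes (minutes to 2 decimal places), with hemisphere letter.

Latitude: 38 + 31.5/60 = 38.5250′
λ: 32 + 10.1/60 = 32.1683′

73° 38.53′ S, 152° 32.17′ W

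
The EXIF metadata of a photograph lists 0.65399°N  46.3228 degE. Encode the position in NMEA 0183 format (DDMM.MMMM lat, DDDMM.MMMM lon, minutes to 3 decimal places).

0039.239,N / 04619.368,E

φ: fractional part 0.653990 → 39.23940 minutes
λ: fractional part 0.322800 → 19.36800 minutes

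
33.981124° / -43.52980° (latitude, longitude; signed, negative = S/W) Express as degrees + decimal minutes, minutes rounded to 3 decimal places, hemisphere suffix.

33° 58.867′ N, 43° 31.788′ W

Latitude: minutes = (33.981124 − 33) × 60 = 58.86744
Longitude is negative → W; |value| = 43.529800
Longitude: 43° + 0.529800 × 60 = 43° 31.78800′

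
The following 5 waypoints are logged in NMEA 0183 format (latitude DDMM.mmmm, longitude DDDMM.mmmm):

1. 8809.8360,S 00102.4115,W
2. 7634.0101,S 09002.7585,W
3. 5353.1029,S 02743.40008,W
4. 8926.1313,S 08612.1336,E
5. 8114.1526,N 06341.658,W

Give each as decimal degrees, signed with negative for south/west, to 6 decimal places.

1. -88.163933, -1.040192
2. -76.566835, -90.045975
3. -53.885048, -27.723335
4. -89.435522, 86.202227
5. 81.235877, -63.694300

Point 1:
  Latitude: degrees = first 2 digits = 88, minutes = 9.836; 88 + 9.836/60 = 88.1639333
  S → negative
  λ: split at 3 digits → 001° and 2.4115′; 1 + 2.4115/60 = 1.0401917
  W ⇒ negate
Point 2:
  Latitude: split at 2 digits → 76° and 34.0101′; 76 + 34.0101/60 = 76.5668350
  S ⇒ negate
  λ: degrees = first 3 digits = 90, minutes = 2.7585; 90 + 2.7585/60 = 90.0459750
  hemisphere W, so the sign is −
Point 3:
  Lat: split at 2 digits → 53° and 53.1029′; 53 + 53.1029/60 = 53.8850483
  hemisphere S, so the sign is −
  λ: split at 3 digits → 027° and 43.40008′; 27 + 43.40008/60 = 27.7233347
  W → negative
Point 4:
  φ: split at 2 digits → 89° and 26.1313′; 89 + 26.1313/60 = 89.4355217
  hemisphere S, so the sign is −
  λ: degrees = first 3 digits = 86, minutes = 12.1336; 86 + 12.1336/60 = 86.2022267
  E → positive
Point 5:
  Lat: split at 2 digits → 81° and 14.1526′; 81 + 14.1526/60 = 81.2358767
  N → positive
  Lon: split at 3 digits → 063° and 41.658′; 63 + 41.658/60 = 63.6943000
  hemisphere W, so the sign is −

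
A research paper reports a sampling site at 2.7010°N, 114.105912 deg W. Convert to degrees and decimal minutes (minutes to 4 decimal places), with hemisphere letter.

2° 42.0600′ N, 114° 6.3547′ W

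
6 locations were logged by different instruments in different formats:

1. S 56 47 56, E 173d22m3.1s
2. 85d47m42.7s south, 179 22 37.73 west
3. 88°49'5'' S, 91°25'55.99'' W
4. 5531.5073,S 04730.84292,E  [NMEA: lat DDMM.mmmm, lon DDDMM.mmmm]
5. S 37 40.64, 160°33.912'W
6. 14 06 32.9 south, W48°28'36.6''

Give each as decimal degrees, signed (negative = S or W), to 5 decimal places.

1. -56.79889, 173.36753
2. -85.79519, -179.37715
3. -88.81806, -91.43222
4. -55.52512, 47.51405
5. -37.67733, -160.56520
6. -14.10914, -48.47683

Point 1:
  Latitude: 56° + 47/60 + 56/3600 = 56 + 0.783333 + 0.015556 = 56.798889
  hemisphere S, so the sign is −
  Lon: 22′ + 3.1″ = 22.05167′; 173 + 22.05167/60 = 173.367528
  E ⇒ keep positive
Point 2:
  φ: 85° + 47/60 + 42.7/3600 = 85 + 0.783333 + 0.011861 = 85.795194
  hemisphere S, so the sign is −
  λ: 179° + 22/60 + 37.73/3600 = 179 + 0.366667 + 0.010481 = 179.377147
  W → negative
Point 3:
  φ: 49′ + 5″ = 49.08333′; 88 + 49.08333/60 = 88.818056
  hemisphere S, so the sign is −
  Longitude: 91 + 25/60 + 55.99/3600 = 91.432219
  W ⇒ negate
Point 4:
  Latitude: degrees = first 2 digits = 55, minutes = 31.5073; 55 + 31.5073/60 = 55.525122
  S ⇒ negate
  Longitude: split at 3 digits → 047° and 30.84292′; 47 + 30.84292/60 = 47.514049
  E → positive
Point 5:
  φ: 40.64′ = 0.677333°; total 37.677333
  hemisphere S, so the sign is −
  Longitude: 33.912′ = 0.565200°; total 160.565200
  W ⇒ negate
Point 6:
  Lat: 14° + 6/60 + 32.9/3600 = 14 + 0.100000 + 0.009139 = 14.109139
  hemisphere S, so the sign is −
  λ: 48° + 28/60 + 36.6/3600 = 48 + 0.466667 + 0.010167 = 48.476833
  W ⇒ negate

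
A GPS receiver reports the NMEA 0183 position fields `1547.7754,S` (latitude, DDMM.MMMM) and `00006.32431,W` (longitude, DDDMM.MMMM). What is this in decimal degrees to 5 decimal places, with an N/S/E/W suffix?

φ: split at 2 digits → 15° and 47.7754′; 15 + 47.7754/60 = 15.796257
Longitude: split at 3 digits → 000° and 6.32431′; 0 + 6.32431/60 = 0.105405

15.79626° S, 0.10541° W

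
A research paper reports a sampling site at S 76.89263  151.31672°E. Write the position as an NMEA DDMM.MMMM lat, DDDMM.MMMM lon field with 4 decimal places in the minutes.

7653.5578,S / 15119.0032,E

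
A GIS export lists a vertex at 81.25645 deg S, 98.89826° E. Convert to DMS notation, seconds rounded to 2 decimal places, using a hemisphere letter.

Lat: 0.256450° → 15.38700′; 0.38700 × 60 = 23.2200″
λ: 0.898260 × 60 = 53.89560′ → 53′, remainder × 60 = 53.7360″

81°15′23.22″ S, 98°53′53.74″ E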